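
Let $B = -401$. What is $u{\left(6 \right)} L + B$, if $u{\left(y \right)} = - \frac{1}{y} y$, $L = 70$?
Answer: $-471$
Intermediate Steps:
$u{\left(y \right)} = -1$
$u{\left(6 \right)} L + B = \left(-1\right) 70 - 401 = -70 - 401 = -471$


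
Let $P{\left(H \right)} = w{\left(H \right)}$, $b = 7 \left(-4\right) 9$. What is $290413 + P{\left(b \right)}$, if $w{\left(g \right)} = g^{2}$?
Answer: $353917$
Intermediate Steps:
$b = -252$ ($b = \left(-28\right) 9 = -252$)
$P{\left(H \right)} = H^{2}$
$290413 + P{\left(b \right)} = 290413 + \left(-252\right)^{2} = 290413 + 63504 = 353917$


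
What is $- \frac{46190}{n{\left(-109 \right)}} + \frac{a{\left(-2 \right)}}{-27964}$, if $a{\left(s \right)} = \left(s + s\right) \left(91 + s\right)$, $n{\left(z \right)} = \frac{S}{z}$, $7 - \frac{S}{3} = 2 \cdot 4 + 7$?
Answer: $- \frac{17598827737}{83892} \approx -2.0978 \cdot 10^{5}$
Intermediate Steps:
$S = -24$ ($S = 21 - 3 \left(2 \cdot 4 + 7\right) = 21 - 3 \left(8 + 7\right) = 21 - 45 = -24$)
$n{\left(z \right)} = - \frac{24}{z}$
$a{\left(s \right)} = 2 s \left(91 + s\right)$
$- \frac{46190}{n{\left(-109 \right)}} + \frac{a{\left(-2 \right)}}{-27964} = - \frac{46190}{\left(-24\right) \frac{1}{-109}} + \frac{2 \left(-2\right) \left(91 - 2\right)}{-27964} = - \frac{46190}{\left(-24\right) \left(- \frac{1}{109}\right)} + 2 \left(-2\right) 89 \left(- \frac{1}{27964}\right) = - \frac{46190}{\frac{24}{109}} - - \frac{89}{6991} = \left(-46190\right) \frac{109}{24} + \frac{89}{6991} = - \frac{2517355}{12} + \frac{89}{6991} = - \frac{17598827737}{83892}$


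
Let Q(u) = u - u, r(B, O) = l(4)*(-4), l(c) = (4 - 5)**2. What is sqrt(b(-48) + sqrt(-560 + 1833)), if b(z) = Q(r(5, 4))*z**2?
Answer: 1273**(1/4) ≈ 5.9732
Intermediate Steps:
l(c) = 1 (l(c) = (-1)**2 = 1)
r(B, O) = -4 (r(B, O) = 1*(-4) = -4)
Q(u) = 0
b(z) = 0 (b(z) = 0*z**2 = 0)
sqrt(b(-48) + sqrt(-560 + 1833)) = sqrt(0 + sqrt(-560 + 1833)) = sqrt(0 + sqrt(1273)) = sqrt(sqrt(1273)) = 1273**(1/4)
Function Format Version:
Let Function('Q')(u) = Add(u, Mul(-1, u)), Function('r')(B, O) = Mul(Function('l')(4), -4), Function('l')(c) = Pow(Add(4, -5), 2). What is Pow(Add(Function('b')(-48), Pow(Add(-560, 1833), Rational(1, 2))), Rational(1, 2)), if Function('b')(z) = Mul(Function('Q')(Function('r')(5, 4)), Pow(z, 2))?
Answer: Pow(1273, Rational(1, 4)) ≈ 5.9732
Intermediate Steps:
Function('l')(c) = 1 (Function('l')(c) = Pow(-1, 2) = 1)
Function('r')(B, O) = -4 (Function('r')(B, O) = Mul(1, -4) = -4)
Function('Q')(u) = 0
Function('b')(z) = 0 (Function('b')(z) = Mul(0, Pow(z, 2)) = 0)
Pow(Add(Function('b')(-48), Pow(Add(-560, 1833), Rational(1, 2))), Rational(1, 2)) = Pow(Add(0, Pow(Add(-560, 1833), Rational(1, 2))), Rational(1, 2)) = Pow(Add(0, Pow(1273, Rational(1, 2))), Rational(1, 2)) = Pow(Pow(1273, Rational(1, 2)), Rational(1, 2)) = Pow(1273, Rational(1, 4))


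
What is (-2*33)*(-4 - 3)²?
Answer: -3234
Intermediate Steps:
(-2*33)*(-4 - 3)² = -66*(-7)² = -66*49 = -3234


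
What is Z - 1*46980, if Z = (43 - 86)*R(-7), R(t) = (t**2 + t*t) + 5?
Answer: -51409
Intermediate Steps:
R(t) = 5 + 2*t**2 (R(t) = (t**2 + t**2) + 5 = 2*t**2 + 5 = 5 + 2*t**2)
Z = -4429 (Z = (43 - 86)*(5 + 2*(-7)**2) = -43*(5 + 2*49) = -43*(5 + 98) = -43*103 = -4429)
Z - 1*46980 = -4429 - 1*46980 = -4429 - 46980 = -51409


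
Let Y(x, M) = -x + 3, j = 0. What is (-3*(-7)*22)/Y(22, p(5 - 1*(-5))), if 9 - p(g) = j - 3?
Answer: -462/19 ≈ -24.316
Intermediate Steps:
p(g) = 12 (p(g) = 9 - (0 - 3) = 9 - 1*(-3) = 9 + 3 = 12)
Y(x, M) = 3 - x
(-3*(-7)*22)/Y(22, p(5 - 1*(-5))) = (-3*(-7)*22)/(3 - 1*22) = (21*22)/(3 - 22) = 462/(-19) = 462*(-1/19) = -462/19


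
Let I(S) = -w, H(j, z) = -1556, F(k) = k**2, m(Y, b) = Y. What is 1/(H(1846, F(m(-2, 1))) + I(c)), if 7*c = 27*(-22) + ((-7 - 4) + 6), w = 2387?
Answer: -1/3943 ≈ -0.00025361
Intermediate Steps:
c = -599/7 (c = (27*(-22) + ((-7 - 4) + 6))/7 = (-594 + (-11 + 6))/7 = (-594 - 5)/7 = (1/7)*(-599) = -599/7 ≈ -85.571)
I(S) = -2387 (I(S) = -1*2387 = -2387)
1/(H(1846, F(m(-2, 1))) + I(c)) = 1/(-1556 - 2387) = 1/(-3943) = -1/3943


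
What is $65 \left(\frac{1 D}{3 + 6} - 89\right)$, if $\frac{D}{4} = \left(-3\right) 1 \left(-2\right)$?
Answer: $- \frac{16835}{3} \approx -5611.7$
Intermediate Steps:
$D = 24$ ($D = 4 \left(-3\right) 1 \left(-2\right) = 4 \left(\left(-3\right) \left(-2\right)\right) = 4 \cdot 6 = 24$)
$65 \left(\frac{1 D}{3 + 6} - 89\right) = 65 \left(\frac{1 \cdot 24}{3 + 6} - 89\right) = 65 \left(\frac{24}{9} - 89\right) = 65 \left(24 \cdot \frac{1}{9} - 89\right) = 65 \left(\frac{8}{3} - 89\right) = 65 \left(- \frac{259}{3}\right) = - \frac{16835}{3}$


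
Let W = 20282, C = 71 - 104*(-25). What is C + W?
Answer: 22953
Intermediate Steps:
C = 2671 (C = 71 + 2600 = 2671)
C + W = 2671 + 20282 = 22953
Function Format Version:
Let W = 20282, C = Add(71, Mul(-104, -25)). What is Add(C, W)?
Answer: 22953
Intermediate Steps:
C = 2671 (C = Add(71, 2600) = 2671)
Add(C, W) = Add(2671, 20282) = 22953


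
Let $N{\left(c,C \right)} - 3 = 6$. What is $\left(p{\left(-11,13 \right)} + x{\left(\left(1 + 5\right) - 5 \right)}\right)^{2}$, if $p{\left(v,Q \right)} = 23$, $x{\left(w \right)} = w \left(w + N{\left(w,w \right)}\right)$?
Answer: $1089$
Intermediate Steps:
$N{\left(c,C \right)} = 9$ ($N{\left(c,C \right)} = 3 + 6 = 9$)
$x{\left(w \right)} = w \left(9 + w\right)$ ($x{\left(w \right)} = w \left(w + 9\right) = w \left(9 + w\right)$)
$\left(p{\left(-11,13 \right)} + x{\left(\left(1 + 5\right) - 5 \right)}\right)^{2} = \left(23 + \left(\left(1 + 5\right) - 5\right) \left(9 + \left(\left(1 + 5\right) - 5\right)\right)\right)^{2} = \left(23 + \left(6 - 5\right) \left(9 + \left(6 - 5\right)\right)\right)^{2} = \left(23 + 1 \left(9 + 1\right)\right)^{2} = \left(23 + 1 \cdot 10\right)^{2} = \left(23 + 10\right)^{2} = 33^{2} = 1089$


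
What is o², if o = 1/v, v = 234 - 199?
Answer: 1/1225 ≈ 0.00081633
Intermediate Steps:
v = 35
o = 1/35 ≈ 0.028571
o² = (1/35)² = 1/1225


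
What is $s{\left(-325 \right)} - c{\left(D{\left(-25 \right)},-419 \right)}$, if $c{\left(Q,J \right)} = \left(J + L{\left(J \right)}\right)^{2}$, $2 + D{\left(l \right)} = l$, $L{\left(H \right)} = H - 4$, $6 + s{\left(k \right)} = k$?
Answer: $-709295$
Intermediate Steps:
$s{\left(k \right)} = -6 + k$
$L{\left(H \right)} = -4 + H$ ($L{\left(H \right)} = H - 4 = -4 + H$)
$D{\left(l \right)} = -2 + l$
$c{\left(Q,J \right)} = \left(-4 + 2 J\right)^{2}$ ($c{\left(Q,J \right)} = \left(J + \left(-4 + J\right)\right)^{2} = \left(-4 + 2 J\right)^{2}$)
$s{\left(-325 \right)} - c{\left(D{\left(-25 \right)},-419 \right)} = \left(-6 - 325\right) - 4 \left(-2 - 419\right)^{2} = -331 - 4 \left(-421\right)^{2} = -331 - 4 \cdot 177241 = -331 - 708964 = -709295$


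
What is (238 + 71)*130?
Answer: 40170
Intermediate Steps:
(238 + 71)*130 = 309*130 = 40170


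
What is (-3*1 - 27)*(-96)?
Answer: 2880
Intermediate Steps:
(-3*1 - 27)*(-96) = (-3 - 27)*(-96) = -30*(-96) = 2880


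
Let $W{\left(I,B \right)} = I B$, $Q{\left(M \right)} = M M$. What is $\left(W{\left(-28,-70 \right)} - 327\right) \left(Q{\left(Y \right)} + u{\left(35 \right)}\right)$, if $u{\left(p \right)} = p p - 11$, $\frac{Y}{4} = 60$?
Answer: $96043262$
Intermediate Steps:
$Y = 240$ ($Y = 4 \cdot 60 = 240$)
$u{\left(p \right)} = -11 + p^{2}$ ($u{\left(p \right)} = p^{2} - 11 = -11 + p^{2}$)
$Q{\left(M \right)} = M^{2}$
$W{\left(I,B \right)} = B I$
$\left(W{\left(-28,-70 \right)} - 327\right) \left(Q{\left(Y \right)} + u{\left(35 \right)}\right) = \left(\left(-70\right) \left(-28\right) - 327\right) \left(240^{2} - \left(11 - 35^{2}\right)\right) = \left(1960 - 327\right) \left(57600 + \left(-11 + 1225\right)\right) = 1633 \left(57600 + 1214\right) = 1633 \cdot 58814 = 96043262$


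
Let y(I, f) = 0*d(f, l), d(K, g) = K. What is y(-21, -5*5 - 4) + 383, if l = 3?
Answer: 383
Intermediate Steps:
y(I, f) = 0 (y(I, f) = 0*f = 0)
y(-21, -5*5 - 4) + 383 = 0 + 383 = 383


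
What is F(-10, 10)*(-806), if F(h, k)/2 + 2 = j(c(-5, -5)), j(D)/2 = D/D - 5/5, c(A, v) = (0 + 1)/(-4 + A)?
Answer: 3224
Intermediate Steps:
c(A, v) = 1/(-4 + A)
j(D) = 0 (j(D) = 2*(D/D - 5/5) = 2*(1 - 5*⅕) = 2*(1 - 1) = 2*0 = 0)
F(h, k) = -4 (F(h, k) = -4 + 2*0 = -4 + 0 = -4)
F(-10, 10)*(-806) = -4*(-806) = 3224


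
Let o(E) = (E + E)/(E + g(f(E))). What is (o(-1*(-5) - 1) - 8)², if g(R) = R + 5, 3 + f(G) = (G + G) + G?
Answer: 4624/81 ≈ 57.086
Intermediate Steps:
f(G) = -3 + 3*G (f(G) = -3 + ((G + G) + G) = -3 + (2*G + G) = -3 + 3*G)
g(R) = 5 + R
o(E) = 2*E/(2 + 4*E) (o(E) = (E + E)/(E + (5 + (-3 + 3*E))) = (2*E)/(E + (2 + 3*E)) = (2*E)/(2 + 4*E) = 2*E/(2 + 4*E))
(o(-1*(-5) - 1) - 8)² = ((-1*(-5) - 1)/(1 + 2*(-1*(-5) - 1)) - 8)² = ((5 - 1)/(1 + 2*(5 - 1)) - 8)² = (4/(1 + 2*4) - 8)² = (4/(1 + 8) - 8)² = (4/9 - 8)² = (-68/9)² = 4624/81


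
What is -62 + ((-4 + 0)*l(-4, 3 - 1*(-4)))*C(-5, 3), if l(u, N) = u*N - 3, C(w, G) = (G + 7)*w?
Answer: -6262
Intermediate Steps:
C(w, G) = w*(7 + G) (C(w, G) = (7 + G)*w = w*(7 + G))
l(u, N) = -3 + N*u (l(u, N) = N*u - 3 = -3 + N*u)
-62 + ((-4 + 0)*l(-4, 3 - 1*(-4)))*C(-5, 3) = -62 + ((-4 + 0)*(-3 + (3 - 1*(-4))*(-4)))*(-5*(7 + 3)) = -62 + (-4*(-3 + (3 + 4)*(-4)))*(-5*10) = -62 - 4*(-3 + 7*(-4))*(-50) = -62 - 4*(-3 - 28)*(-50) = -62 - 4*(-31)*(-50) = -62 + 124*(-50) = -62 - 6200 = -6262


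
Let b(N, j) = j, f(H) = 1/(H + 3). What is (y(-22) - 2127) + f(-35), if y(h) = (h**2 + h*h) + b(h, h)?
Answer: -37793/32 ≈ -1181.0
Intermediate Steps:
f(H) = 1/(3 + H)
y(h) = h + 2*h**2 (y(h) = (h**2 + h*h) + h = (h**2 + h**2) + h = 2*h**2 + h = h + 2*h**2)
(y(-22) - 2127) + f(-35) = (-22*(1 + 2*(-22)) - 2127) + 1/(3 - 35) = (-22*(1 - 44) - 2127) + 1/(-32) = (-22*(-43) - 2127) - 1/32 = (946 - 2127) - 1/32 = -1181 - 1/32 = -37793/32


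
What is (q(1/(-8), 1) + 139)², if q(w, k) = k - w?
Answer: 1256641/64 ≈ 19635.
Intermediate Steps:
(q(1/(-8), 1) + 139)² = ((1 - 1/(-8)) + 139)² = ((1 - 1*(-⅛)) + 139)² = ((1 + ⅛) + 139)² = (9/8 + 139)² = (1121/8)² = 1256641/64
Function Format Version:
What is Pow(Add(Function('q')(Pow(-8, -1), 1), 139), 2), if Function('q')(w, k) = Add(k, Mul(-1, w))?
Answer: Rational(1256641, 64) ≈ 19635.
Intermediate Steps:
Pow(Add(Function('q')(Pow(-8, -1), 1), 139), 2) = Pow(Add(Add(1, Mul(-1, Pow(-8, -1))), 139), 2) = Pow(Add(Add(1, Mul(-1, Rational(-1, 8))), 139), 2) = Pow(Add(Add(1, Rational(1, 8)), 139), 2) = Pow(Add(Rational(9, 8), 139), 2) = Pow(Rational(1121, 8), 2) = Rational(1256641, 64)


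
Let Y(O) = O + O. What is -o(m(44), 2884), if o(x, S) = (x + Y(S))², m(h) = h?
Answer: -33779344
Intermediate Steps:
Y(O) = 2*O
o(x, S) = (x + 2*S)²
-o(m(44), 2884) = -(44 + 2*2884)² = -(44 + 5768)² = -1*5812² = -1*33779344 = -33779344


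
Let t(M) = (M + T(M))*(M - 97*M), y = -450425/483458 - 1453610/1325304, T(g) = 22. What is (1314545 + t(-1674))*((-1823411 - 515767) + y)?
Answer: 98982606358292346312201397/160182205308 ≈ 6.1794e+14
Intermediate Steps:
y = -324927359395/160182205308 (y = -450425*1/483458 - 1453610*1/1325304 = -450425/483458 - 726805/662652 = -324927359395/160182205308 ≈ -2.0285)
t(M) = -96*M*(22 + M) (t(M) = (M + 22)*(M - 97*M) = (22 + M)*(-96*M) = -96*M*(22 + M))
(1314545 + t(-1674))*((-1823411 - 515767) + y) = (1314545 - 96*(-1674)*(22 - 1674))*((-1823411 - 515767) - 324927359395/160182205308) = (1314545 - 96*(-1674)*(-1652))*(-2339178 - 324927359395/160182205308) = (1314545 - 265483008)*(-374695015575316219/160182205308) = -264168463*(-374695015575316219/160182205308) = 98982606358292346312201397/160182205308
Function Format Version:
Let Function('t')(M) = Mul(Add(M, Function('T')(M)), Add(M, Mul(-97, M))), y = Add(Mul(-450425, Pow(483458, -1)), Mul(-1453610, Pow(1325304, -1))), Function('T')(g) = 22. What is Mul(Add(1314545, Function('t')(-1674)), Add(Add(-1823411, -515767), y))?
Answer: Rational(98982606358292346312201397, 160182205308) ≈ 6.1794e+14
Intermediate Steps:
y = Rational(-324927359395, 160182205308) (y = Add(Mul(-450425, Rational(1, 483458)), Mul(-1453610, Rational(1, 1325304))) = Add(Rational(-450425, 483458), Rational(-726805, 662652)) = Rational(-324927359395, 160182205308) ≈ -2.0285)
Function('t')(M) = Mul(-96, M, Add(22, M)) (Function('t')(M) = Mul(Add(M, 22), Add(M, Mul(-97, M))) = Mul(Add(22, M), Mul(-96, M)) = Mul(-96, M, Add(22, M)))
Mul(Add(1314545, Function('t')(-1674)), Add(Add(-1823411, -515767), y)) = Mul(Add(1314545, Mul(-96, -1674, Add(22, -1674))), Add(Add(-1823411, -515767), Rational(-324927359395, 160182205308))) = Mul(Add(1314545, Mul(-96, -1674, -1652)), Add(-2339178, Rational(-324927359395, 160182205308))) = Mul(Add(1314545, -265483008), Rational(-374695015575316219, 160182205308)) = Mul(-264168463, Rational(-374695015575316219, 160182205308)) = Rational(98982606358292346312201397, 160182205308)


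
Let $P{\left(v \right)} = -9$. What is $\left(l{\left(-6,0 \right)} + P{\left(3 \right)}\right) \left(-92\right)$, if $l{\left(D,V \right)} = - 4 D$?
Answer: $-1380$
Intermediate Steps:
$\left(l{\left(-6,0 \right)} + P{\left(3 \right)}\right) \left(-92\right) = \left(\left(-4\right) \left(-6\right) - 9\right) \left(-92\right) = \left(24 - 9\right) \left(-92\right) = 15 \left(-92\right) = -1380$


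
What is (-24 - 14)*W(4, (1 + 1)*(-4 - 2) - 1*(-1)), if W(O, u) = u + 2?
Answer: 342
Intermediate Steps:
W(O, u) = 2 + u
(-24 - 14)*W(4, (1 + 1)*(-4 - 2) - 1*(-1)) = (-24 - 14)*(2 + ((1 + 1)*(-4 - 2) - 1*(-1))) = -38*(2 + (2*(-6) + 1)) = -38*(2 + (-12 + 1)) = -38*(2 - 11) = -38*(-9) = 342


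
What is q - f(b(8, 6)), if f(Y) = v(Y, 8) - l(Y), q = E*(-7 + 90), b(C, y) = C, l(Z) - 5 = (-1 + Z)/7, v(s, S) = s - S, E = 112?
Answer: 9302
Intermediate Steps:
l(Z) = 34/7 + Z/7 (l(Z) = 5 + (-1 + Z)/7 = 5 + (-1 + Z)*(1/7) = 5 + (-1/7 + Z/7) = 34/7 + Z/7)
q = 9296 (q = 112*(-7 + 90) = 112*83 = 9296)
f(Y) = -90/7 + 6*Y/7 (f(Y) = (Y - 1*8) - (34/7 + Y/7) = (Y - 8) + (-34/7 - Y/7) = (-8 + Y) + (-34/7 - Y/7) = -90/7 + 6*Y/7)
q - f(b(8, 6)) = 9296 - (-90/7 + (6/7)*8) = 9296 - (-90/7 + 48/7) = 9296 - 1*(-6) = 9296 + 6 = 9302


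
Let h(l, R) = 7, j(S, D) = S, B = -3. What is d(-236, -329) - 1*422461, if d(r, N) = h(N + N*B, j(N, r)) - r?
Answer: -422218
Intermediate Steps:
d(r, N) = 7 - r
d(-236, -329) - 1*422461 = (7 - 1*(-236)) - 1*422461 = (7 + 236) - 422461 = 243 - 422461 = -422218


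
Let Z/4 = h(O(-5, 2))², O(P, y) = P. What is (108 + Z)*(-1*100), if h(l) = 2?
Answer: -12400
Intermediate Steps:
Z = 16 (Z = 4*2² = 4*4 = 16)
(108 + Z)*(-1*100) = (108 + 16)*(-1*100) = 124*(-100) = -12400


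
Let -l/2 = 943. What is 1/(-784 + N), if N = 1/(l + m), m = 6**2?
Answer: -1850/1450401 ≈ -0.0012755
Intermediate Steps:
l = -1886 (l = -2*943 = -1886)
m = 36
N = -1/1850 (N = 1/(-1886 + 36) = 1/(-1850) = -1/1850 ≈ -0.00054054)
1/(-784 + N) = 1/(-784 - 1/1850) = 1/(-1450401/1850) = -1850/1450401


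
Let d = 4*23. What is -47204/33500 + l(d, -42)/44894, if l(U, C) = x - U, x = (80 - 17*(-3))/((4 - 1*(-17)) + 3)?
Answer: -12732453131/9023694000 ≈ -1.4110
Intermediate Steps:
d = 92
x = 131/24 (x = (80 + 51)/((4 + 17) + 3) = 131/(21 + 3) = 131/24 ≈ 5.4583)
l(U, C) = 131/24 - U
-47204/33500 + l(d, -42)/44894 = -47204/33500 + (131/24 - 1*92)/44894 = -47204*1/33500 + (131/24 - 92)*(1/44894) = -11801/8375 - 2077/24*1/44894 = -11801/8375 - 2077/1077456 = -12732453131/9023694000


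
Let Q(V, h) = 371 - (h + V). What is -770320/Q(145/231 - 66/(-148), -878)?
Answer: -13167850080/21332053 ≈ -617.28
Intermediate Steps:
Q(V, h) = 371 - V - h (Q(V, h) = 371 - (V + h) = 371 + (-V - h) = 371 - V - h)
-770320/Q(145/231 - 66/(-148), -878) = -770320/(371 - (145/231 - 66/(-148)) - 1*(-878)) = -770320/(371 - (145*(1/231) - 66*(-1/148)) + 878) = -770320/(371 - (145/231 + 33/74) + 878) = -770320/(371 - 1*18353/17094 + 878) = -770320/(371 - 18353/17094 + 878) = -770320/21332053/17094 = -770320*17094/21332053 = -13167850080/21332053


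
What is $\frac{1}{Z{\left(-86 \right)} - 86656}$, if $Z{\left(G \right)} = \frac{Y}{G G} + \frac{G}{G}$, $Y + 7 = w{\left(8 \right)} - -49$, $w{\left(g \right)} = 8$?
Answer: $- \frac{3698}{320450165} \approx -1.154 \cdot 10^{-5}$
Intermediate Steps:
$Y = 50$ ($Y = -7 + \left(8 - -49\right) = -7 + \left(8 + 49\right) = -7 + 57 = 50$)
$Z{\left(G \right)} = 1 + \frac{50}{G^{2}}$ ($Z{\left(G \right)} = \frac{50}{G G} + \frac{G}{G} = \frac{50}{G^{2}} + 1 = 1 + \frac{50}{G^{2}}$)
$\frac{1}{Z{\left(-86 \right)} - 86656} = \frac{1}{\left(1 + \frac{50}{7396}\right) - 86656} = \frac{1}{\left(1 + 50 \cdot \frac{1}{7396}\right) - 86656} = \frac{1}{\left(1 + \frac{25}{3698}\right) - 86656} = \frac{1}{\frac{3723}{3698} - 86656} = \frac{1}{- \frac{320450165}{3698}} = - \frac{3698}{320450165}$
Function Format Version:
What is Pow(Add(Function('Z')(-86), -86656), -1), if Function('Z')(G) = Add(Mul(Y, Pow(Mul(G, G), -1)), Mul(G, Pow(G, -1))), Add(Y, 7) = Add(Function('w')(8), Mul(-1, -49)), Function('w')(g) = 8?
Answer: Rational(-3698, 320450165) ≈ -1.1540e-5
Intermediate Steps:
Y = 50 (Y = Add(-7, Add(8, Mul(-1, -49))) = Add(-7, Add(8, 49)) = Add(-7, 57) = 50)
Function('Z')(G) = Add(1, Mul(50, Pow(G, -2))) (Function('Z')(G) = Add(Mul(50, Pow(Mul(G, G), -1)), Mul(G, Pow(G, -1))) = Add(Mul(50, Pow(Pow(G, 2), -1)), 1) = Add(Mul(50, Pow(G, -2)), 1) = Add(1, Mul(50, Pow(G, -2))))
Pow(Add(Function('Z')(-86), -86656), -1) = Pow(Add(Add(1, Mul(50, Pow(-86, -2))), -86656), -1) = Pow(Add(Add(1, Mul(50, Rational(1, 7396))), -86656), -1) = Pow(Add(Add(1, Rational(25, 3698)), -86656), -1) = Pow(Add(Rational(3723, 3698), -86656), -1) = Pow(Rational(-320450165, 3698), -1) = Rational(-3698, 320450165)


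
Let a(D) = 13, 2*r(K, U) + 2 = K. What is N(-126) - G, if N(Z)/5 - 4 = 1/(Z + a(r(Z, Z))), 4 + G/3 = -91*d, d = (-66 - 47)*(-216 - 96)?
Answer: 1087615955/113 ≈ 9.6249e+6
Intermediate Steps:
r(K, U) = -1 + K/2
d = 35256 (d = -113*(-312) = 35256)
G = -9624900 (G = -12 + 3*(-91*35256) = -12 + 3*(-3208296) = -12 - 9624888 = -9624900)
N(Z) = 20 + 5/(13 + Z) (N(Z) = 20 + 5/(Z + 13) = 20 + 5/(13 + Z))
N(-126) - G = 5*(53 + 4*(-126))/(13 - 126) - 1*(-9624900) = 5*(53 - 504)/(-113) + 9624900 = 5*(-1/113)*(-451) + 9624900 = 2255/113 + 9624900 = 1087615955/113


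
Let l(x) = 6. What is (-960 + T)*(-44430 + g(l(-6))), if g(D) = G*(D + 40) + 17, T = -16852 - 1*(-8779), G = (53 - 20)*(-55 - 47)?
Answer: 1799816217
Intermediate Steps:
G = -3366 (G = 33*(-102) = -3366)
T = -8073 (T = -16852 + 8779 = -8073)
g(D) = -134623 - 3366*D (g(D) = -3366*(D + 40) + 17 = -3366*(40 + D) + 17 = (-134640 - 3366*D) + 17 = -134623 - 3366*D)
(-960 + T)*(-44430 + g(l(-6))) = (-960 - 8073)*(-44430 + (-134623 - 3366*6)) = -9033*(-44430 + (-134623 - 20196)) = -9033*(-44430 - 154819) = -9033*(-199249) = 1799816217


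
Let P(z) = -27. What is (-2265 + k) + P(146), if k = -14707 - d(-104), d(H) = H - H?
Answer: -16999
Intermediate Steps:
d(H) = 0
k = -14707 (k = -14707 - 1*0 = -14707 + 0 = -14707)
(-2265 + k) + P(146) = (-2265 - 14707) - 27 = -16972 - 27 = -16999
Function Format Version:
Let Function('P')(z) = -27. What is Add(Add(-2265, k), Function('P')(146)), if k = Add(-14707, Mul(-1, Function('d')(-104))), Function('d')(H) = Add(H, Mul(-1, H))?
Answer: -16999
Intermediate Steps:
Function('d')(H) = 0
k = -14707 (k = Add(-14707, Mul(-1, 0)) = Add(-14707, 0) = -14707)
Add(Add(-2265, k), Function('P')(146)) = Add(Add(-2265, -14707), -27) = Add(-16972, -27) = -16999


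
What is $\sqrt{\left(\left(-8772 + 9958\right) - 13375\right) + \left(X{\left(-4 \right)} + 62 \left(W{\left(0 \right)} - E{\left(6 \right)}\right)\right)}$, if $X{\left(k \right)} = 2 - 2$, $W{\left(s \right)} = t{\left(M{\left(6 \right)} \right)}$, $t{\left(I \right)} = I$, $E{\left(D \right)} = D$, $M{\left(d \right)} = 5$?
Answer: $i \sqrt{12251} \approx 110.68 i$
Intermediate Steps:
$W{\left(s \right)} = 5$
$X{\left(k \right)} = 0$ ($X{\left(k \right)} = 2 - 2 = 0$)
$\sqrt{\left(\left(-8772 + 9958\right) - 13375\right) + \left(X{\left(-4 \right)} + 62 \left(W{\left(0 \right)} - E{\left(6 \right)}\right)\right)} = \sqrt{\left(\left(-8772 + 9958\right) - 13375\right) + \left(0 + 62 \left(5 - 6\right)\right)} = \sqrt{\left(1186 - 13375\right) + \left(0 + 62 \left(5 - 6\right)\right)} = \sqrt{-12189 + \left(0 + 62 \left(-1\right)\right)} = \sqrt{-12189 + \left(0 - 62\right)} = \sqrt{-12189 - 62} = \sqrt{-12251} = i \sqrt{12251}$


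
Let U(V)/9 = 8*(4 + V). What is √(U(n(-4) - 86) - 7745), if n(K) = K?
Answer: I*√13937 ≈ 118.06*I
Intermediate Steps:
U(V) = 288 + 72*V (U(V) = 9*(8*(4 + V)) = 9*(32 + 8*V) = 288 + 72*V)
√(U(n(-4) - 86) - 7745) = √((288 + 72*(-4 - 86)) - 7745) = √((288 + 72*(-90)) - 7745) = √((288 - 6480) - 7745) = √(-6192 - 7745) = √(-13937) = I*√13937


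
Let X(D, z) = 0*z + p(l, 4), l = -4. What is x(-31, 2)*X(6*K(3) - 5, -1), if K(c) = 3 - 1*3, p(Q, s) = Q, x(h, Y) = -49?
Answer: 196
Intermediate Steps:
K(c) = 0 (K(c) = 3 - 3 = 0)
X(D, z) = -4 (X(D, z) = 0*z - 4 = 0 - 4 = -4)
x(-31, 2)*X(6*K(3) - 5, -1) = -49*(-4) = 196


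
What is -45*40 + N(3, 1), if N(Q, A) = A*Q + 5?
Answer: -1792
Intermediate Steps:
N(Q, A) = 5 + A*Q
-45*40 + N(3, 1) = -45*40 + (5 + 1*3) = -1800 + (5 + 3) = -1800 + 8 = -1792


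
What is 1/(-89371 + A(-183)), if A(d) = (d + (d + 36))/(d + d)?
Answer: -61/5451576 ≈ -1.1189e-5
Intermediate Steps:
A(d) = (36 + 2*d)/(2*d) (A(d) = (d + (36 + d))/((2*d)) = (36 + 2*d)*(1/(2*d)) = (36 + 2*d)/(2*d))
1/(-89371 + A(-183)) = 1/(-89371 + (18 - 183)/(-183)) = 1/(-89371 - 1/183*(-165)) = 1/(-89371 + 55/61) = 1/(-5451576/61) = -61/5451576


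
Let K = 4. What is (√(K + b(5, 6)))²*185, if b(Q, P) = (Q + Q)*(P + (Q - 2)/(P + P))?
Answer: 24605/2 ≈ 12303.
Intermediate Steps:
b(Q, P) = 2*Q*(P + (-2 + Q)/(2*P)) (b(Q, P) = (2*Q)*(P + (-2 + Q)/((2*P))) = (2*Q)*(P + (-2 + Q)*(1/(2*P))) = (2*Q)*(P + (-2 + Q)/(2*P)) = 2*Q*(P + (-2 + Q)/(2*P)))
(√(K + b(5, 6)))²*185 = (√(4 + 5*(-2 + 5 + 2*6²)/6))²*185 = (√(4 + 5*(⅙)*(-2 + 5 + 2*36)))²*185 = (√(4 + 5*(⅙)*(-2 + 5 + 72)))²*185 = (√(4 + 5*(⅙)*75))²*185 = (√(4 + 125/2))²*185 = (√(133/2))²*185 = (√266/2)²*185 = (133/2)*185 = 24605/2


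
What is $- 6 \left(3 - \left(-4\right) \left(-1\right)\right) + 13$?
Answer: $19$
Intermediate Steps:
$- 6 \left(3 - \left(-4\right) \left(-1\right)\right) + 13 = - 6 \left(3 - 4\right) + 13 = \left(-6\right) \left(-1\right) + 13 = 6 + 13 = 19$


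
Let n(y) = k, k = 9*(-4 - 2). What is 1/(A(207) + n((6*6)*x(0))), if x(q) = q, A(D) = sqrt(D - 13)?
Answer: -27/1361 - sqrt(194)/2722 ≈ -0.024955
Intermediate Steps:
A(D) = sqrt(-13 + D)
k = -54 (k = 9*(-6) = -54)
n(y) = -54
1/(A(207) + n((6*6)*x(0))) = 1/(sqrt(-13 + 207) - 54) = 1/(sqrt(194) - 54) = 1/(-54 + sqrt(194))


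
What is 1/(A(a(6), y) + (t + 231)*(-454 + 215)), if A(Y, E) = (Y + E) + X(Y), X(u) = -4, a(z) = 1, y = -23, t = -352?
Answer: 1/28893 ≈ 3.4610e-5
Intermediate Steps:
A(Y, E) = -4 + E + Y (A(Y, E) = (Y + E) - 4 = (E + Y) - 4 = -4 + E + Y)
1/(A(a(6), y) + (t + 231)*(-454 + 215)) = 1/((-4 - 23 + 1) + (-352 + 231)*(-454 + 215)) = 1/(-26 - 121*(-239)) = 1/(-26 + 28919) = 1/28893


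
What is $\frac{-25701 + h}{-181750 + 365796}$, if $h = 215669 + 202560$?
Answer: $\frac{196264}{92023} \approx 2.1328$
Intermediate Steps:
$h = 418229$
$\frac{-25701 + h}{-181750 + 365796} = \frac{-25701 + 418229}{-181750 + 365796} = \frac{392528}{184046} = 392528 \cdot \frac{1}{184046} = \frac{196264}{92023}$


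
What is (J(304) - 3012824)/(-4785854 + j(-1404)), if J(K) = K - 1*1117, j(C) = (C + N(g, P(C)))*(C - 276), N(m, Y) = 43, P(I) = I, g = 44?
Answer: 3013637/2499374 ≈ 1.2058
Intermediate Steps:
j(C) = (-276 + C)*(43 + C) (j(C) = (C + 43)*(C - 276) = (43 + C)*(-276 + C) = (-276 + C)*(43 + C))
J(K) = -1117 + K (J(K) = K - 1117 = -1117 + K)
(J(304) - 3012824)/(-4785854 + j(-1404)) = ((-1117 + 304) - 3012824)/(-4785854 + (-11868 + (-1404)² - 233*(-1404))) = (-813 - 3012824)/(-4785854 + (-11868 + 1971216 + 327132)) = -3013637/(-4785854 + 2286480) = -3013637/(-2499374) = -3013637*(-1/2499374) = 3013637/2499374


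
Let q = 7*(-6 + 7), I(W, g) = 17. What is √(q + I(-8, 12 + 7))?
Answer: 2*√6 ≈ 4.8990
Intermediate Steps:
q = 7 (q = 7*1 = 7)
√(q + I(-8, 12 + 7)) = √(7 + 17) = √24 = 2*√6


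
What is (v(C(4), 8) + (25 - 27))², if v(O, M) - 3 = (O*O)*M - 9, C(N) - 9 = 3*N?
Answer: 12390400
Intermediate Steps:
C(N) = 9 + 3*N
v(O, M) = -6 + M*O² (v(O, M) = 3 + ((O*O)*M - 9) = 3 + (O²*M - 9) = 3 + (M*O² - 9) = 3 + (-9 + M*O²) = -6 + M*O²)
(v(C(4), 8) + (25 - 27))² = ((-6 + 8*(9 + 3*4)²) + (25 - 27))² = ((-6 + 8*(9 + 12)²) - 2)² = ((-6 + 8*21²) - 2)² = ((-6 + 8*441) - 2)² = ((-6 + 3528) - 2)² = (3522 - 2)² = 3520² = 12390400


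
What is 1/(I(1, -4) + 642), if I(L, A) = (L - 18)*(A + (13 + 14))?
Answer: 1/251 ≈ 0.0039841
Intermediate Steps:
I(L, A) = (-18 + L)*(27 + A) (I(L, A) = (-18 + L)*(A + 27) = (-18 + L)*(27 + A))
1/(I(1, -4) + 642) = 1/((-486 - 18*(-4) + 27*1 - 4*1) + 642) = 1/((-486 + 72 + 27 - 4) + 642) = 1/(-391 + 642) = 1/251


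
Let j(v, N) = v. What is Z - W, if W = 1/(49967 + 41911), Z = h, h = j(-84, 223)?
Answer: -7717753/91878 ≈ -84.000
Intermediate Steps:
h = -84
Z = -84
W = 1/91878 ≈ 1.0884e-5
Z - W = -84 - 1*1/91878 = -84 - 1/91878 = -7717753/91878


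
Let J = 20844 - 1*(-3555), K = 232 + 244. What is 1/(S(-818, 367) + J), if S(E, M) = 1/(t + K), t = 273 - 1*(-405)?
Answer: 1154/28156447 ≈ 4.0985e-5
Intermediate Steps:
K = 476
t = 678 (t = 273 + 405 = 678)
J = 24399 (J = 20844 + 3555 = 24399)
S(E, M) = 1/1154 (S(E, M) = 1/(678 + 476) = 1/1154)
1/(S(-818, 367) + J) = 1/(1/1154 + 24399) = 1/(28156447/1154) = 1154/28156447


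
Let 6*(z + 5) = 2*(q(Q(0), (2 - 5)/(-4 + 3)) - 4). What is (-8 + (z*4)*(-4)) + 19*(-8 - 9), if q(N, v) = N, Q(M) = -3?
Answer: -641/3 ≈ -213.67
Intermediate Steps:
z = -22/3 (z = -5 + (2*(-3 - 4))/6 = -5 + (2*(-7))/6 = -5 + (1/6)*(-14) = -5 - 7/3 = -22/3 ≈ -7.3333)
(-8 + (z*4)*(-4)) + 19*(-8 - 9) = (-8 - 22/3*4*(-4)) + 19*(-8 - 9) = (-8 - 88/3*(-4)) + 19*(-17) = (-8 + 352/3) - 323 = 328/3 - 323 = -641/3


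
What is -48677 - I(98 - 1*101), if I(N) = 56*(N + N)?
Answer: -48341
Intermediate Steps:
I(N) = 112*N (I(N) = 56*(2*N) = 112*N)
-48677 - I(98 - 1*101) = -48677 - 112*(98 - 1*101) = -48677 - 112*(98 - 101) = -48677 - 112*(-3) = -48677 - 1*(-336) = -48677 + 336 = -48341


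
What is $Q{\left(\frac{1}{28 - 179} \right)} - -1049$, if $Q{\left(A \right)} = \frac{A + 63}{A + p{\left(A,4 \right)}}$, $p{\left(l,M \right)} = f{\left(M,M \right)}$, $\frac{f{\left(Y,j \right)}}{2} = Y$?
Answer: $\frac{1275655}{1207} \approx 1056.9$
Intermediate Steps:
$f{\left(Y,j \right)} = 2 Y$
$p{\left(l,M \right)} = 2 M$
$Q{\left(A \right)} = \frac{63 + A}{8 + A}$ ($Q{\left(A \right)} = \frac{A + 63}{A + 2 \cdot 4} = \frac{63 + A}{A + 8} = \frac{63 + A}{8 + A}$)
$Q{\left(\frac{1}{28 - 179} \right)} - -1049 = \frac{63 + \frac{1}{28 - 179}}{8 + \frac{1}{28 - 179}} - -1049 = \frac{63 + \frac{1}{-151}}{8 + \frac{1}{-151}} + 1049 = \frac{63 - \frac{1}{151}}{8 - \frac{1}{151}} + 1049 = \frac{1}{\frac{1207}{151}} \cdot \frac{9512}{151} + 1049 = \frac{151}{1207} \cdot \frac{9512}{151} + 1049 = \frac{9512}{1207} + 1049 = \frac{1275655}{1207}$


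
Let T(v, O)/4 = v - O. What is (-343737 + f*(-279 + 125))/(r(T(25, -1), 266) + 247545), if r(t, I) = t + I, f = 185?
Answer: -372227/247915 ≈ -1.5014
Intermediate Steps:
T(v, O) = -4*O + 4*v (T(v, O) = 4*(v - O) = -4*O + 4*v)
r(t, I) = I + t
(-343737 + f*(-279 + 125))/(r(T(25, -1), 266) + 247545) = (-343737 + 185*(-279 + 125))/((266 + (-4*(-1) + 4*25)) + 247545) = (-343737 + 185*(-154))/((266 + (4 + 100)) + 247545) = (-343737 - 28490)/((266 + 104) + 247545) = -372227/(370 + 247545) = -372227/247915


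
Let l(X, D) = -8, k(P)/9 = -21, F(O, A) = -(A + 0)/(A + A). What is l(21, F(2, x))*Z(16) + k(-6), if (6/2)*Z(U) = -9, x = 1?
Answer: -165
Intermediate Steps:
F(O, A) = -½ (F(O, A) = -A/(2*A) = -A*1/(2*A) = -1*½ = -½)
k(P) = -189 (k(P) = 9*(-21) = -189)
Z(U) = -3 (Z(U) = (⅓)*(-9) = -3)
l(21, F(2, x))*Z(16) + k(-6) = -8*(-3) - 189 = 24 - 189 = -165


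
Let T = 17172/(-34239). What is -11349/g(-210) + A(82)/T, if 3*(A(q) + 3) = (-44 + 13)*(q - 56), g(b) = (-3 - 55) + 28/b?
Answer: 2758566565/3743496 ≈ 736.90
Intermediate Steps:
T = -5724/11413 (T = 17172*(-1/34239) = -5724/11413 ≈ -0.50153)
g(b) = -58 + 28/b
A(q) = 1727/3 - 31*q/3 (A(q) = -3 + ((-44 + 13)*(q - 56))/3 = -3 + (-31*(-56 + q))/3 = -3 + (1736 - 31*q)/3 = -3 + (1736/3 - 31*q/3) = 1727/3 - 31*q/3)
-11349/g(-210) + A(82)/T = -11349/(-58 + 28/(-210)) + (1727/3 - 31/3*82)/(-5724/11413) = -11349/(-58 + 28*(-1/210)) + (1727/3 - 2542/3)*(-11413/5724) = -11349/(-58 - 2/15) - 815/3*(-11413/5724) = -11349/(-872/15) + 9301595/17172 = -11349*(-15/872) + 9301595/17172 = 170235/872 + 9301595/17172 = 2758566565/3743496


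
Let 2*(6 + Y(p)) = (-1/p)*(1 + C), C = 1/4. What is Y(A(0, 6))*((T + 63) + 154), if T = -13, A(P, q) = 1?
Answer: -2703/2 ≈ -1351.5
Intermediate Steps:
C = ¼ ≈ 0.25000
Y(p) = -6 - 5/(8*p) (Y(p) = -6 + ((-1/p)*(1 + ¼))/2 = -6 + (-1/p*(5/4))/2 = -6 + (-5/(4*p))/2 = -6 - 5/(8*p))
Y(A(0, 6))*((T + 63) + 154) = (-6 - 5/8/1)*((-13 + 63) + 154) = (-6 - 5/8*1)*(50 + 154) = (-6 - 5/8)*204 = -53/8*204 = -2703/2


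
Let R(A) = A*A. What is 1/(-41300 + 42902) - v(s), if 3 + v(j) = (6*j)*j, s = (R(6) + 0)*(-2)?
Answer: -49823801/1602 ≈ -31101.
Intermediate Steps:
R(A) = A²
s = -72 (s = (6² + 0)*(-2) = (36 + 0)*(-2) = 36*(-2) = -72)
v(j) = -3 + 6*j² (v(j) = -3 + (6*j)*j = -3 + 6*j²)
1/(-41300 + 42902) - v(s) = 1/(-41300 + 42902) - (-3 + 6*(-72)²) = 1/1602 - (-3 + 6*5184) = 1/1602 - (-3 + 31104) = 1/1602 - 1*31101 = 1/1602 - 31101 = -49823801/1602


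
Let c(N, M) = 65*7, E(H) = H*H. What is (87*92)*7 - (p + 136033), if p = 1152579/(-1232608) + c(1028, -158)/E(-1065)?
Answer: -22370013650992873/279610961760 ≈ -80004.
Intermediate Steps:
E(H) = H²
c(N, M) = 455
p = -261344615927/279610961760 (p = 1152579/(-1232608) + 455/((-1065)²) = 1152579*(-1/1232608) + 455/1134225 = -1152579/1232608 + 455*(1/1134225) = -1152579/1232608 + 91/226845 = -261344615927/279610961760 ≈ -0.93467)
(87*92)*7 - (p + 136033) = (87*92)*7 - (-261344615927/279610961760 + 136033) = 8004*7 - 1*38036056616482153/279610961760 = 56028 - 38036056616482153/279610961760 = -22370013650992873/279610961760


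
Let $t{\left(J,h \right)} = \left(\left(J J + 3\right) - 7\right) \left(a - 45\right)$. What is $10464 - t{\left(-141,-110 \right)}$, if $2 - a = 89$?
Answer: $2634228$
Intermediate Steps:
$a = -87$ ($a = 2 - 89 = -87$)
$t{\left(J,h \right)} = 528 - 132 J^{2}$ ($t{\left(J,h \right)} = \left(\left(J J + 3\right) - 7\right) \left(-87 - 45\right) = \left(\left(J^{2} + 3\right) - 7\right) \left(-132\right) = \left(\left(3 + J^{2}\right) - 7\right) \left(-132\right) = \left(-4 + J^{2}\right) \left(-132\right) = 528 - 132 J^{2}$)
$10464 - t{\left(-141,-110 \right)} = 10464 - \left(528 - 132 \left(-141\right)^{2}\right) = 10464 - \left(528 - 2624292\right) = 10464 - -2623764 = 10464 + 2623764 = 2634228$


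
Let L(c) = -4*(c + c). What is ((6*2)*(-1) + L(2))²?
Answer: 784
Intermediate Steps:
L(c) = -8*c
((6*2)*(-1) + L(2))² = ((6*2)*(-1) - 8*2)² = (12*(-1) - 16)² = (-12 - 16)² = (-28)² = 784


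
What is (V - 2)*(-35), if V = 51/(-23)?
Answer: 3395/23 ≈ 147.61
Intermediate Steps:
V = -51/23 (V = 51*(-1/23) = -51/23 ≈ -2.2174)
(V - 2)*(-35) = (-51/23 - 2)*(-35) = -97/23*(-35) = 3395/23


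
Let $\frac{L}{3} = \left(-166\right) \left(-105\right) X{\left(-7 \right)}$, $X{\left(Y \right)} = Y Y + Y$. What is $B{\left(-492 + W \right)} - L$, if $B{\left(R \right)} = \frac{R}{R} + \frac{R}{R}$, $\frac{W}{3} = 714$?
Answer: $-2196178$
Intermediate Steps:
$W = 2142$ ($W = 3 \cdot 714 = 2142$)
$X{\left(Y \right)} = Y + Y^{2}$ ($X{\left(Y \right)} = Y^{2} + Y = Y + Y^{2}$)
$B{\left(R \right)} = 2$ ($B{\left(R \right)} = 1 + 1 = 2$)
$L = 2196180$ ($L = 3 \left(-166\right) \left(-105\right) \left(- 7 \left(1 - 7\right)\right) = 3 \cdot 17430 \left(\left(-7\right) \left(-6\right)\right) = 3 \cdot 17430 \cdot 42 = 3 \cdot 732060 = 2196180$)
$B{\left(-492 + W \right)} - L = 2 - 2196180 = -2196178$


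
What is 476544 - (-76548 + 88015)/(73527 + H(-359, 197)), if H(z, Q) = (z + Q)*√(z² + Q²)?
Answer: 159699679394209/335121123 - 206406*√167690/111707041 ≈ 4.7654e+5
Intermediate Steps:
H(z, Q) = √(Q² + z²)*(Q + z) (H(z, Q) = (Q + z)*√(Q² + z²) = √(Q² + z²)*(Q + z))
476544 - (-76548 + 88015)/(73527 + H(-359, 197)) = 476544 - (-76548 + 88015)/(73527 + √(197² + (-359)²)*(197 - 359)) = 476544 - 11467/(73527 + √(38809 + 128881)*(-162)) = 476544 - 11467/(73527 + √167690*(-162)) = 476544 - 11467/(73527 - 162*√167690)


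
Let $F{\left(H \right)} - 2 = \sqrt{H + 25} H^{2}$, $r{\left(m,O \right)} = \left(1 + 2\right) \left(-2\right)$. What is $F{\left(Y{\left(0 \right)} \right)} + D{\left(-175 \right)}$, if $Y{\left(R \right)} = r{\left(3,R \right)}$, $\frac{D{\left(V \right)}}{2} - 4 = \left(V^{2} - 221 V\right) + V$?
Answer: $138260 + 36 \sqrt{19} \approx 1.3842 \cdot 10^{5}$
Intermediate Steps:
$D{\left(V \right)} = 8 - 440 V + 2 V^{2}$ ($D{\left(V \right)} = 8 + 2 \left(\left(V^{2} - 221 V\right) + V\right) = 8 + 2 \left(V^{2} - 220 V\right) = 8 + \left(- 440 V + 2 V^{2}\right) = 8 - 440 V + 2 V^{2}$)
$r{\left(m,O \right)} = -6$ ($r{\left(m,O \right)} = 3 \left(-2\right) = -6$)
$Y{\left(R \right)} = -6$
$F{\left(H \right)} = 2 + H^{2} \sqrt{25 + H}$ ($F{\left(H \right)} = 2 + \sqrt{H + 25} H^{2} = 2 + \sqrt{25 + H} H^{2} = 2 + H^{2} \sqrt{25 + H}$)
$F{\left(Y{\left(0 \right)} \right)} + D{\left(-175 \right)} = \left(2 + \left(-6\right)^{2} \sqrt{25 - 6}\right) + \left(8 - -77000 + 2 \left(-175\right)^{2}\right) = \left(2 + 36 \sqrt{19}\right) + \left(8 + 77000 + 2 \cdot 30625\right) = \left(2 + 36 \sqrt{19}\right) + \left(8 + 77000 + 61250\right) = \left(2 + 36 \sqrt{19}\right) + 138258 = 138260 + 36 \sqrt{19}$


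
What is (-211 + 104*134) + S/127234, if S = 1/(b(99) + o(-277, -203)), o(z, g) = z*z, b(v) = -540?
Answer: 133047833576851/9693831226 ≈ 13725.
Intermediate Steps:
o(z, g) = z**2
S = 1/76189 (S = 1/(-540 + (-277)**2) = 1/(-540 + 76729) = 1/76189 ≈ 1.3125e-5)
(-211 + 104*134) + S/127234 = (-211 + 104*134) + (1/76189)/127234 = (-211 + 13936) + (1/76189)*(1/127234) = 13725 + 1/9693831226 = 133047833576851/9693831226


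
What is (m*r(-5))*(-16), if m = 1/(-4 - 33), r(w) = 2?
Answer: 32/37 ≈ 0.86486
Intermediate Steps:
m = -1/37 (m = 1/(-37) = -1/37 ≈ -0.027027)
(m*r(-5))*(-16) = -1/37*2*(-16) = -2/37*(-16) = 32/37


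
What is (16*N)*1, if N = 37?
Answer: 592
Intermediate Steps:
(16*N)*1 = (16*37)*1 = 592*1 = 592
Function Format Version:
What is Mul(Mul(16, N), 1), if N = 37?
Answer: 592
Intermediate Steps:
Mul(Mul(16, N), 1) = Mul(Mul(16, 37), 1) = Mul(592, 1) = 592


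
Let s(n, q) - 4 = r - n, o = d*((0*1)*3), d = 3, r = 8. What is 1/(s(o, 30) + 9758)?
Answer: 1/9770 ≈ 0.00010235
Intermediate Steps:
o = 0 (o = 3*((0*1)*3) = 3*(0*3) = 3*0 = 0)
s(n, q) = 12 - n (s(n, q) = 4 + (8 - n) = 12 - n)
1/(s(o, 30) + 9758) = 1/((12 - 1*0) + 9758) = 1/((12 + 0) + 9758) = 1/(12 + 9758) = 1/9770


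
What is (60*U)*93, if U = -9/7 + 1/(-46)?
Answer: -1174590/161 ≈ -7295.6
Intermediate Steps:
U = -421/322 (U = -9*1/7 + 1*(-1/46) = -9/7 - 1/46 = -421/322 ≈ -1.3075)
(60*U)*93 = (60*(-421/322))*93 = -12630/161*93 = -1174590/161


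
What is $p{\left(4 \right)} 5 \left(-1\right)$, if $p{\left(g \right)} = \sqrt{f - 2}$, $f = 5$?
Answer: $- 5 \sqrt{3} \approx -8.6602$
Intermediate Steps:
$p{\left(g \right)} = \sqrt{3}$ ($p{\left(g \right)} = \sqrt{5 - 2} = \sqrt{3}$)
$p{\left(4 \right)} 5 \left(-1\right) = \sqrt{3} \cdot 5 \left(-1\right) = 5 \sqrt{3} \left(-1\right) = - 5 \sqrt{3}$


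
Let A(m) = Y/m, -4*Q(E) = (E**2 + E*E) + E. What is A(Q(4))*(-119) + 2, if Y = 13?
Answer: 1565/9 ≈ 173.89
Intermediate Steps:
Q(E) = -E**2/2 - E/4 (Q(E) = -((E**2 + E*E) + E)/4 = -((E**2 + E**2) + E)/4 = -(2*E**2 + E)/4 = -(E + 2*E**2)/4 = -E**2/2 - E/4)
A(m) = 13/m
A(Q(4))*(-119) + 2 = (13/((-1/4*4*(1 + 2*4))))*(-119) + 2 = (13/((-1/4*4*(1 + 8))))*(-119) + 2 = (13/((-1/4*4*9)))*(-119) + 2 = (13/(-9))*(-119) + 2 = (13*(-1/9))*(-119) + 2 = -13/9*(-119) + 2 = 1547/9 + 2 = 1565/9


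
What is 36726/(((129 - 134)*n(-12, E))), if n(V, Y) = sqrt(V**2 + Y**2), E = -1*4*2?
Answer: -18363*sqrt(13)/130 ≈ -509.30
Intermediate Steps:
E = -8 (E = -4*2 = -8)
36726/(((129 - 134)*n(-12, E))) = 36726/(((129 - 134)*sqrt((-12)**2 + (-8)**2))) = 36726/((-5*sqrt(144 + 64))) = 36726/((-20*sqrt(13))) = 36726*(-sqrt(13)/260) = -18363*sqrt(13)/130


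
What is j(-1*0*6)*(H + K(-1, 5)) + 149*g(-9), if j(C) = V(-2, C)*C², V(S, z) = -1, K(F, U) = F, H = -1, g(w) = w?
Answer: -1341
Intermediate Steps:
j(C) = -C²
j(-1*0*6)*(H + K(-1, 5)) + 149*g(-9) = (-(-1*0*6)²)*(-1 - 1) + 149*(-9) = -(0*6)²*(-2) - 1341 = -1*0²*(-2) - 1341 = -1*0*(-2) - 1341 = 0*(-2) - 1341 = 0 - 1341 = -1341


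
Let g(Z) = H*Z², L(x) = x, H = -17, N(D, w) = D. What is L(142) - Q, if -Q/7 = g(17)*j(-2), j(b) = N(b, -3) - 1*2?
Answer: 137706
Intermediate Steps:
j(b) = -2 + b (j(b) = b - 1*2 = b - 2 = -2 + b)
g(Z) = -17*Z²
Q = -137564 (Q = -7*(-17*17²)*(-2 - 2) = -7*(-17*289)*(-4) = -(-34391)*(-4) = -7*19652 = -137564)
L(142) - Q = 142 - 1*(-137564) = 142 + 137564 = 137706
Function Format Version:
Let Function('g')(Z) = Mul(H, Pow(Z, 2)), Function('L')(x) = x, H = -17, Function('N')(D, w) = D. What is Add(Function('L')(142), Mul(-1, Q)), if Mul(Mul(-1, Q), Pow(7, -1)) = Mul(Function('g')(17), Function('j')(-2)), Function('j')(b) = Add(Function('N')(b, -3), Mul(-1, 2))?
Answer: 137706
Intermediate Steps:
Function('j')(b) = Add(-2, b) (Function('j')(b) = Add(b, Mul(-1, 2)) = Add(b, -2) = Add(-2, b))
Function('g')(Z) = Mul(-17, Pow(Z, 2))
Q = -137564 (Q = Mul(-7, Mul(Mul(-17, Pow(17, 2)), Add(-2, -2))) = Mul(-7, Mul(Mul(-17, 289), -4)) = Mul(-7, Mul(-4913, -4)) = Mul(-7, 19652) = -137564)
Add(Function('L')(142), Mul(-1, Q)) = Add(142, Mul(-1, -137564)) = Add(142, 137564) = 137706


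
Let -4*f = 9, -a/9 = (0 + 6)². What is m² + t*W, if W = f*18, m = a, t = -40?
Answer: 106596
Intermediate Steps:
a = -324 (a = -9*(0 + 6)² = -9*6² = -9*36 = -324)
m = -324
f = -9/4 (f = -¼*9 = -9/4 ≈ -2.2500)
W = -81/2 (W = -9/4*18 = -81/2 ≈ -40.500)
m² + t*W = (-324)² - 40*(-81/2) = 104976 + 1620 = 106596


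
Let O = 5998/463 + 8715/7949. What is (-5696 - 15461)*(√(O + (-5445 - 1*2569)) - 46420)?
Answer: 982107940 - 148099*I*√2211455037607773/3680387 ≈ 9.8211e+8 - 1.8923e+6*I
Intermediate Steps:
O = 51713147/3680387 (O = 5998*(1/463) + 8715*(1/7949) = 5998/463 + 8715/7949 = 51713147/3680387 ≈ 14.051)
(-5696 - 15461)*(√(O + (-5445 - 1*2569)) - 46420) = (-5696 - 15461)*(√(51713147/3680387 + (-5445 - 1*2569)) - 46420) = -21157*(√(51713147/3680387 + (-5445 - 2569)) - 46420) = -21157*(√(51713147/3680387 - 8014) - 46420) = -21157*(√(-29442908271/3680387) - 46420) = -21157*(7*I*√2211455037607773/3680387 - 46420) = -21157*(-46420 + 7*I*√2211455037607773/3680387) = 982107940 - 148099*I*√2211455037607773/3680387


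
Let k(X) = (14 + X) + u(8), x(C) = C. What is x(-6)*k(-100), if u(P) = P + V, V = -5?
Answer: 498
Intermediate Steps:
u(P) = -5 + P (u(P) = P - 5 = -5 + P)
k(X) = 17 + X (k(X) = (14 + X) + (-5 + 8) = (14 + X) + 3 = 17 + X)
x(-6)*k(-100) = -6*(17 - 100) = -6*(-83) = 498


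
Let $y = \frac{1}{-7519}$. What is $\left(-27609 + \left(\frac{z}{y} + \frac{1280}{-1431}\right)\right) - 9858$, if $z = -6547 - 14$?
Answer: $\frac{70540702972}{1431} \approx 4.9295 \cdot 10^{7}$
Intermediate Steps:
$y = - \frac{1}{7519} \approx -0.000133$
$z = -6561$
$\left(-27609 + \left(\frac{z}{y} + \frac{1280}{-1431}\right)\right) - 9858 = \left(-27609 + \left(- \frac{6561}{- \frac{1}{7519}} + \frac{1280}{-1431}\right)\right) - 9858 = \left(-27609 + \left(\left(-6561\right) \left(-7519\right) + 1280 \left(- \frac{1}{1431}\right)\right)\right) - 9858 = \left(-27609 + \left(49332159 - \frac{1280}{1431}\right)\right) - 9858 = \left(-27609 + \frac{70594318249}{1431}\right) - 9858 = \frac{70554809770}{1431} - 9858 = \frac{70540702972}{1431}$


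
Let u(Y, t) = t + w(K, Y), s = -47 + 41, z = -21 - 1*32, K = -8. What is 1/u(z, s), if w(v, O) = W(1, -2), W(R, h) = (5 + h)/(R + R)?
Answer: -2/9 ≈ -0.22222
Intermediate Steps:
z = -53 (z = -21 - 32 = -53)
W(R, h) = (5 + h)/(2*R) (W(R, h) = (5 + h)/((2*R)) = (5 + h)*(1/(2*R)) = (5 + h)/(2*R))
s = -6
w(v, O) = 3/2 (w(v, O) = (½)*(5 - 2)/1 = (½)*1*3 = 3/2)
u(Y, t) = 3/2 + t (u(Y, t) = t + 3/2 = 3/2 + t)
1/u(z, s) = 1/(3/2 - 6) = 1/(-9/2) = -2/9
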